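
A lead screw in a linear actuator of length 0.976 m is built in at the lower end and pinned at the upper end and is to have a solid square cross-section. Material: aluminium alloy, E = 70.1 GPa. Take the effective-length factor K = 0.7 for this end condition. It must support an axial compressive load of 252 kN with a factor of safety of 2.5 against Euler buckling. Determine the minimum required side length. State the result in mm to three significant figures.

a ≈ 47.5 mm

Required P_cr = n·P = 2.5 × 252 = 630.0 kN
L_e = K·L = 0.7 × 0.976 = 0.6832 m
Required I = P_cr·L_e²/(π²E) = 6.300×10^5 × 0.6832² / (π² × 7.01×10^10) = 4.250×10^-7 m⁴
I_req = 4.250×10^5 mm⁴
Solid square: I = a⁴/12  ⇒  a = (12I)^(1/4) = (12×4.250×10^5)^(1/4) = 47.5 mm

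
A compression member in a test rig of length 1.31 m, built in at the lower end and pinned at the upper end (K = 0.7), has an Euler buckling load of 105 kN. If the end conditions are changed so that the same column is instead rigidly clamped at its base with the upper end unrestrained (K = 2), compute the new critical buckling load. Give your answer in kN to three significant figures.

P_cr ≈ 12.9 kN

P_cr ∝ 1/K², so P_cr,new = P_cr,old × (K_old/K_new)² = 105 × (0.7/2)²
= 105 × 0.1225 = 12.9 kN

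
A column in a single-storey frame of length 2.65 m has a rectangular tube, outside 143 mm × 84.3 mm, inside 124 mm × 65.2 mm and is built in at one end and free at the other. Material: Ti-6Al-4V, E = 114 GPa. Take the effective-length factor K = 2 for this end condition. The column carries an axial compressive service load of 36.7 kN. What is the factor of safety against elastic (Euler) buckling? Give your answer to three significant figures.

n ≈ 4.67

Weak-axis I_min = (h_o·b_o³ − h_i·b_i³)/12 with b_o = 84.3, b_i = 65.20 mm (shorter outer/inner sides).
I_min = (143×84.3³ − 124.0×65.20³)/12 = 4.275×10^6 mm⁴
I = 4.275×10^6 mm⁴ = 4.275×10^-6 m⁴
Effective length L_e = K·L = 2 × 2.65 = 5.300 m
P_cr = π²EI / L_e² = π² × 114×10⁹ × 4.275×10^-6 / 5.300² = 1.712×10^5 N
Factor of safety n = P_cr / P = 171.23 / 36.7 = 4.67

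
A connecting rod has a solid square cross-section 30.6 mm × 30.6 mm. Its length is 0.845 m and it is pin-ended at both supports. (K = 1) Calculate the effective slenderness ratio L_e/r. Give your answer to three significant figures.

λ ≈ 95.7

For a square r = a/√12 = 30.6/√12 = 8.833 mm
L_e = K·L = 1 × 0.845 m = 0.8450 m = 845.00 mm
λ = L_e / r_min = 845.00 / 8.833 = 95.7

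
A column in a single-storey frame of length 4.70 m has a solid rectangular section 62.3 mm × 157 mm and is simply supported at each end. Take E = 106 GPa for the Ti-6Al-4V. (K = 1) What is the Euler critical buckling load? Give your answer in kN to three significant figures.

Buckling occurs about the weak axis: I_min = h·b³/12 with b = 62.3 mm (the shorter side).
I_min = 157×62.3³/12 = 3.164×10^6 mm⁴
I = 3.164×10^6 mm⁴ = 3.164×10^-6 m⁴
Effective length L_e = K·L = 1 × 4.70 = 4.700 m
P_cr = π²EI / L_e² = π² × 106×10⁹ × 3.164×10^-6 / 4.700² = 1.498×10^5 N

P_cr ≈ 150 kN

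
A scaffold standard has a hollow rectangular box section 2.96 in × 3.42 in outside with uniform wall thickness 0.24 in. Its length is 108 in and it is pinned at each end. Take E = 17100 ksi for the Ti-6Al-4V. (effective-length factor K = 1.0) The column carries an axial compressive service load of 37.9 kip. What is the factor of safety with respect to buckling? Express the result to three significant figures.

n ≈ 1.40

Inner dimensions: h_i = 3.42 − 2×0.24 = 2.940 in, b_i = 2.96 − 2×0.24 = 2.480 in
Weak-axis I_min = (h_o·b_o³ − h_i·b_i³)/12 with b_o = 2.96, b_i = 2.480 in (shorter outer/inner sides).
I_min = (3.42×2.96³ − 2.940×2.480³)/12 = 3.654 in⁴
Effective length L_e = K·L = 1 × 108 = 108.0 in
P_cr = π²EI / L_e² = π² × 17100×10³ × 3.654 / 108.0² = 5.288×10^4 lb
Factor of safety n = P_cr / P = 52.875 / 37.9 = 1.40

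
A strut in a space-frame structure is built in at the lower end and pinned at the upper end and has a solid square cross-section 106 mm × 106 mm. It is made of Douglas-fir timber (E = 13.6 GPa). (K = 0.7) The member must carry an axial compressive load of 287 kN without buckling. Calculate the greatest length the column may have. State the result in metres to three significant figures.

L_max ≈ 3.17 m

I = a⁴/12 = 106⁴/12 = 1.052×10^7 mm⁴
I = 1.052×10^-5 m⁴
At the buckling limit P_cr = P = 2.870×10^5 N
From P_cr = π²EI/(K·L)²:  L = (1/K)·√(π²EI/P_cr) = (1/0.7)·√(π²×1.36×10^10×1.052×10^-5/2.870×10^5)
L = 3.17 m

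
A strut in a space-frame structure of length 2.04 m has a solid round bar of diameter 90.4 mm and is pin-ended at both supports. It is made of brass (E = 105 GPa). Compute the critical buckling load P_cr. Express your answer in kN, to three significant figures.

I = πd⁴/64 = π×90.4⁴/64 = 3.278×10^6 mm⁴
I = 3.278×10^6 mm⁴ = 3.278×10^-6 m⁴
Effective length L_e = K·L = 1 × 2.04 = 2.040 m
P_cr = π²EI / L_e² = π² × 105×10⁹ × 3.278×10^-6 / 2.040² = 8.163×10^5 N

P_cr ≈ 816 kN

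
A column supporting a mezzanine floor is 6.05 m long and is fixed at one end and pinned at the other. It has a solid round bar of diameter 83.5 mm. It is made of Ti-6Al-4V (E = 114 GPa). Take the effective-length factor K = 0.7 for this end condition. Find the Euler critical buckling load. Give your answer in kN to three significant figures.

I = πd⁴/64 = π×83.5⁴/64 = 2.386×10^6 mm⁴
I = 2.386×10^6 mm⁴ = 2.386×10^-6 m⁴
Effective length L_e = K·L = 0.7 × 6.05 = 4.235 m
P_cr = π²EI / L_e² = π² × 114×10⁹ × 2.386×10^-6 / 4.235² = 1.497×10^5 N

P_cr ≈ 150 kN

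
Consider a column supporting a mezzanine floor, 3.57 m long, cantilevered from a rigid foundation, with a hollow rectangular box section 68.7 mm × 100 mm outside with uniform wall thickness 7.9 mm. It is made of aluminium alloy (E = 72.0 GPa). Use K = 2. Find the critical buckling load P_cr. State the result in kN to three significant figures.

P_cr ≈ 23.2 kN

Inner dimensions: h_i = 100 − 2×7.9 = 84.20 mm, b_i = 68.7 − 2×7.9 = 52.90 mm
Weak-axis I_min = (h_o·b_o³ − h_i·b_i³)/12 with b_o = 68.7, b_i = 52.90 mm (shorter outer/inner sides).
I_min = (100×68.7³ − 84.20×52.90³)/12 = 1.663×10^6 mm⁴
I = 1.663×10^6 mm⁴ = 1.663×10^-6 m⁴
Effective length L_e = K·L = 2 × 3.57 = 7.140 m
P_cr = π²EI / L_e² = π² × 72.0×10⁹ × 1.663×10^-6 / 7.140² = 2.319×10^4 N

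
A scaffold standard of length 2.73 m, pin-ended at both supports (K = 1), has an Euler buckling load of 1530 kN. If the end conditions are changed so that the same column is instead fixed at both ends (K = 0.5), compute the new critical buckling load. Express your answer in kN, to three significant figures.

P_cr ∝ 1/K², so P_cr,new = P_cr,old × (K_old/K_new)² = 1530 × (1/0.5)²
= 1530 × 4.000 = 6120 kN

P_cr ≈ 6120 kN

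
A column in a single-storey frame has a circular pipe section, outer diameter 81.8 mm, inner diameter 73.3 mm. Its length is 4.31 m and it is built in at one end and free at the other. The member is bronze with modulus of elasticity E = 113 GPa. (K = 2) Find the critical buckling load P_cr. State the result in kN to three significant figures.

d_o = 81.8 mm, d_i = 73.3 mm
I = π(d_o⁴ − d_i⁴)/64 = π(81.8⁴ − 73.30⁴)/64 = 7.807×10^5 mm⁴
I = 7.807×10^5 mm⁴ = 7.807×10^-7 m⁴
Effective length L_e = K·L = 2 × 4.31 = 8.620 m
P_cr = π²EI / L_e² = π² × 113×10⁹ × 7.807×10^-7 / 8.620² = 1.172×10^4 N

P_cr ≈ 11.7 kN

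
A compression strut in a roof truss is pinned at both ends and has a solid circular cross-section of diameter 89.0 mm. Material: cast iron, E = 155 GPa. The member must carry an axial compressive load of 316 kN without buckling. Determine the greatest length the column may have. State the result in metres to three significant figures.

I = πd⁴/64 = π×89.0⁴/64 = 3.080×10^6 mm⁴
I = 3.080×10^-6 m⁴
At the buckling limit P_cr = P = 3.160×10^5 N
From P_cr = π²EI/(K·L)²:  L = (1/K)·√(π²EI/P_cr) = (1/1)·√(π²×1.55×10^11×3.080×10^-6/3.160×10^5)
L = 3.86 m

L_max ≈ 3.86 m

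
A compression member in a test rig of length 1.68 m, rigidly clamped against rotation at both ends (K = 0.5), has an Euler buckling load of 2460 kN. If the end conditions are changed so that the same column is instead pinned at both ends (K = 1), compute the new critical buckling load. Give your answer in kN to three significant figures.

P_cr ≈ 615 kN

P_cr ∝ 1/K², so P_cr,new = P_cr,old × (K_old/K_new)² = 2460 × (0.5/1)²
= 2460 × 0.2500 = 615 kN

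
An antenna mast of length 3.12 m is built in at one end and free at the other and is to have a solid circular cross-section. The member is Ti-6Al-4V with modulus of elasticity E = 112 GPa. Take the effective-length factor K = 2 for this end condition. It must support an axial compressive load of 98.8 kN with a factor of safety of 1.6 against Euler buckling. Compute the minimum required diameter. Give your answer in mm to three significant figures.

d ≈ 103 mm

Required P_cr = n·P = 1.6 × 98.8 = 158.1 kN
L_e = K·L = 2 × 3.12 = 6.240 m
Required I = P_cr·L_e²/(π²E) = 1.581×10^5 × 6.240² / (π² × 1.12×10^11) = 5.568×10^-6 m⁴
I_req = 5.568×10^6 mm⁴
Solid circle: I = πd⁴/64  ⇒  d = (64I/π)^(1/4) = (64×5.568×10^6/π)^(1/4) = 103 mm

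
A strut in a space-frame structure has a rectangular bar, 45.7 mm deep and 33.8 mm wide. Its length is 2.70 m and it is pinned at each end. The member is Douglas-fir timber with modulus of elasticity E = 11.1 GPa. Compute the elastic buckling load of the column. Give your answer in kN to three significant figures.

P_cr ≈ 2.21 kN

Buckling occurs about the weak axis: I_min = h·b³/12 with b = 33.8 mm (the shorter side).
I_min = 45.7×33.8³/12 = 1.471×10^5 mm⁴
I = 1.471×10^5 mm⁴ = 1.471×10^-7 m⁴
Effective length L_e = K·L = 1 × 2.70 = 2.700 m
P_cr = π²EI / L_e² = π² × 11.1×10⁹ × 1.471×10^-7 / 2.700² = 2.210×10^3 N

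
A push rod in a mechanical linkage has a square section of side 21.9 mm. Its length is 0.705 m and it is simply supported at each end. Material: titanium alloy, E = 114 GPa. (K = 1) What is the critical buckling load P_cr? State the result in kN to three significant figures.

I = a⁴/12 = 21.9⁴/12 = 1.917×10^4 mm⁴
I = 1.917×10^4 mm⁴ = 1.917×10^-8 m⁴
Effective length L_e = K·L = 1 × 0.705 = 0.7050 m
P_cr = π²EI / L_e² = π² × 114×10⁹ × 1.917×10^-8 / 0.7050² = 4.339×10^4 N

P_cr ≈ 43.4 kN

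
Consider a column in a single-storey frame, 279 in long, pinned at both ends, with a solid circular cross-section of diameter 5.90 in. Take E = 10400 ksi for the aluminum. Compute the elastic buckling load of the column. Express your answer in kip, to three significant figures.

P_cr ≈ 78.4 kip

I = πd⁴/64 = π×5.90⁴/64 = 59.48 in⁴
Effective length L_e = K·L = 1 × 279 = 279.0 in
P_cr = π²EI / L_e² = π² × 10400×10³ × 59.48 / 279.0² = 7.843×10^4 lb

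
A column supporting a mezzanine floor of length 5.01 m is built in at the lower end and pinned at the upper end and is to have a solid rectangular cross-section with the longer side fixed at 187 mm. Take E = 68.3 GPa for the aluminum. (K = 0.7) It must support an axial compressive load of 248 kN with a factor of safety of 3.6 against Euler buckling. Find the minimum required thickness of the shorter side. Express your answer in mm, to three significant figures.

b ≈ 101 mm

Required P_cr = n·P = 3.6 × 248 = 892.8 kN
L_e = K·L = 0.7 × 5.01 = 3.507 m
Required I = P_cr·L_e²/(π²E) = 8.928×10^5 × 3.507² / (π² × 6.83×10^10) = 1.629×10^-5 m⁴
I_req = 1.629×10^7 mm⁴
Rectangle, weak axis: I_min = h·b³/12 with h = 187 mm fixed  ⇒  b = (12I/h)^(1/3) = 101 mm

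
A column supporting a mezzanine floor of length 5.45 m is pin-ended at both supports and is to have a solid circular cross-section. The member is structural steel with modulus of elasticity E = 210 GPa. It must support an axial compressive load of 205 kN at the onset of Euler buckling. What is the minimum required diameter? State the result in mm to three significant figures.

L_e = K·L = 1 × 5.45 = 5.450 m
Required I = P_cr·L_e²/(π²E) = 2.050×10^5 × 5.450² / (π² × 2.10×10^11) = 2.938×10^-6 m⁴
I_req = 2.938×10^6 mm⁴
Solid circle: I = πd⁴/64  ⇒  d = (64I/π)^(1/4) = (64×2.938×10^6/π)^(1/4) = 88.0 mm

d ≈ 88.0 mm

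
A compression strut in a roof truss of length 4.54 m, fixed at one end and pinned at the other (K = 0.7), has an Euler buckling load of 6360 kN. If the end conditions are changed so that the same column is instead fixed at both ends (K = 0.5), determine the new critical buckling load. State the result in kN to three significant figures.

P_cr ∝ 1/K², so P_cr,new = P_cr,old × (K_old/K_new)² = 6360 × (0.7/0.5)²
= 6360 × 1.960 = 12500 kN

P_cr ≈ 12500 kN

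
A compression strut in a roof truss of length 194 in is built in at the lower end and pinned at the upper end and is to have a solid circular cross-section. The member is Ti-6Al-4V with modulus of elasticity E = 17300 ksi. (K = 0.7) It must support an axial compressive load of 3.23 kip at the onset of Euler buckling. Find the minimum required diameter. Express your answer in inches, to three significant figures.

L_e = K·L = 0.7 × 194 = 135.8 in
Required I = P_cr·L_e²/(π²E) = 3.230×10^3 × 135.8² / (π² × 1.73×10^7) = 0.3489 in⁴
Solid circle: I = πd⁴/64  ⇒  d = (64I/π)^(1/4) = (64×0.3489/π)^(1/4) = 1.63 in

d ≈ 1.63 in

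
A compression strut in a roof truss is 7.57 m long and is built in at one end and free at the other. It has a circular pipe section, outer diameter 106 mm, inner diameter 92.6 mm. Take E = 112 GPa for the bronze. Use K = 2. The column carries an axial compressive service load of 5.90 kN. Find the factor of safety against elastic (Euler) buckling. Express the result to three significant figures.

d_o = 106 mm, d_i = 92.6 mm
I = π(d_o⁴ − d_i⁴)/64 = π(106⁴ − 92.60⁴)/64 = 2.588×10^6 mm⁴
I = 2.588×10^6 mm⁴ = 2.588×10^-6 m⁴
Effective length L_e = K·L = 2 × 7.57 = 15.14 m
P_cr = π²EI / L_e² = π² × 112×10⁹ × 2.588×10^-6 / 15.14² = 1.248×10^4 N
Factor of safety n = P_cr / P = 12.480 / 5.90 = 2.12

n ≈ 2.12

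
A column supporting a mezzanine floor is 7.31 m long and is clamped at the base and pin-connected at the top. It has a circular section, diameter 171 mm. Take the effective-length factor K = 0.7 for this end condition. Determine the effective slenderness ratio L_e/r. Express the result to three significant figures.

λ ≈ 120

For a solid circle r = d/4 = 171/4 = 42.75 mm
L_e = K·L = 0.7 × 7.31 m = 5.117 m = 5117.0 mm
λ = L_e / r_min = 5117.0 / 42.75 = 120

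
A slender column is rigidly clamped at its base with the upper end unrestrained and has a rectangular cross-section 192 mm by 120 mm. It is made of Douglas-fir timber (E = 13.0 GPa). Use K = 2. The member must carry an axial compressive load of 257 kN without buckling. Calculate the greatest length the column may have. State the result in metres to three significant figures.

Buckling occurs about the weak axis: I_min = h·b³/12 with b = 120 mm (the shorter side).
I_min = 192×120³/12 = 2.765×10^7 mm⁴
I = 2.765×10^-5 m⁴
At the buckling limit P_cr = P = 2.570×10^5 N
From P_cr = π²EI/(K·L)²:  L = (1/K)·√(π²EI/P_cr) = (1/2)·√(π²×1.30×10^10×2.765×10^-5/2.570×10^5)
L = 1.86 m

L_max ≈ 1.86 m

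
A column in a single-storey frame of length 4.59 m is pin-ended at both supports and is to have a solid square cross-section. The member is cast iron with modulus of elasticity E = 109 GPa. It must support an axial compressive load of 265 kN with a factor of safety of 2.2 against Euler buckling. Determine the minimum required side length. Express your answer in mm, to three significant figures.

Required P_cr = n·P = 2.2 × 265 = 583.0 kN
L_e = K·L = 1 × 4.59 = 4.590 m
Required I = P_cr·L_e²/(π²E) = 5.830×10^5 × 4.590² / (π² × 1.09×10^11) = 1.142×10^-5 m⁴
I_req = 1.142×10^7 mm⁴
Solid square: I = a⁴/12  ⇒  a = (12I)^(1/4) = (12×1.142×10^7)^(1/4) = 108 mm

a ≈ 108 mm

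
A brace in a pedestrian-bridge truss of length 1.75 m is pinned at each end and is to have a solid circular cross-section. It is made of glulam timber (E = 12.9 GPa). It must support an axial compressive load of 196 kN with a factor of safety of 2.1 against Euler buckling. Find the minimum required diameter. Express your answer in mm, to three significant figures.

d ≈ 119 mm

Required P_cr = n·P = 2.1 × 196 = 411.6 kN
L_e = K·L = 1 × 1.75 = 1.750 m
Required I = P_cr·L_e²/(π²E) = 4.116×10^5 × 1.750² / (π² × 1.29×10^10) = 9.901×10^-6 m⁴
I_req = 9.901×10^6 mm⁴
Solid circle: I = πd⁴/64  ⇒  d = (64I/π)^(1/4) = (64×9.901×10^6/π)^(1/4) = 119 mm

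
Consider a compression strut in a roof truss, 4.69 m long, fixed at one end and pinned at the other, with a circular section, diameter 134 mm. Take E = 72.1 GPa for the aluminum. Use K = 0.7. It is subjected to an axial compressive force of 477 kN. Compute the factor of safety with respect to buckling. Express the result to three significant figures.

n ≈ 2.19

I = πd⁴/64 = π×134⁴/64 = 1.583×10^7 mm⁴
I = 1.583×10^7 mm⁴ = 1.583×10^-5 m⁴
Effective length L_e = K·L = 0.7 × 4.69 = 3.283 m
P_cr = π²EI / L_e² = π² × 72.1×10⁹ × 1.583×10^-5 / 3.283² = 1.045×10^6 N
Factor of safety n = P_cr / P = 1044.9 / 477 = 2.19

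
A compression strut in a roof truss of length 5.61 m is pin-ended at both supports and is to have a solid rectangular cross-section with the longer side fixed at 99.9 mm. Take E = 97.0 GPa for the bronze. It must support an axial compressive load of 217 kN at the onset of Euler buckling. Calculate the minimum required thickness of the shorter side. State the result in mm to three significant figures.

L_e = K·L = 1 × 5.61 = 5.610 m
Required I = P_cr·L_e²/(π²E) = 2.170×10^5 × 5.610² / (π² × 9.70×10^10) = 7.134×10^-6 m⁴
I_req = 7.134×10^6 mm⁴
Rectangle, weak axis: I_min = h·b³/12 with h = 99.9 mm fixed  ⇒  b = (12I/h)^(1/3) = 95.0 mm

b ≈ 95.0 mm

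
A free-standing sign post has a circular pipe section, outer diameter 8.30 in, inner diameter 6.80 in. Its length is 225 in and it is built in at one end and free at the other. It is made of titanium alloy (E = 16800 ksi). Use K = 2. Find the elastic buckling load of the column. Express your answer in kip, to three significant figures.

d_o = 8.30 in, d_i = 6.80 in
I = π(d_o⁴ − d_i⁴)/64 = π(8.30⁴ − 6.800⁴)/64 = 128.0 in⁴
Effective length L_e = K·L = 2 × 225 = 450.0 in
P_cr = π²EI / L_e² = π² × 16800×10³ × 128.0 / 450.0² = 1.048×10^5 lb

P_cr ≈ 105 kip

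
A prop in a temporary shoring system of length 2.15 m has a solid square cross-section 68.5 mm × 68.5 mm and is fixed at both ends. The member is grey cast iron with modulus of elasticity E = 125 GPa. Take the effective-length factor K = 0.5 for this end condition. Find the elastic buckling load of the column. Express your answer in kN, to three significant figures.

P_cr ≈ 1960 kN

I = a⁴/12 = 68.5⁴/12 = 1.835×10^6 mm⁴
I = 1.835×10^6 mm⁴ = 1.835×10^-6 m⁴
Effective length L_e = K·L = 0.5 × 2.15 = 1.075 m
P_cr = π²EI / L_e² = π² × 125×10⁹ × 1.835×10^-6 / 1.075² = 1.959×10^6 N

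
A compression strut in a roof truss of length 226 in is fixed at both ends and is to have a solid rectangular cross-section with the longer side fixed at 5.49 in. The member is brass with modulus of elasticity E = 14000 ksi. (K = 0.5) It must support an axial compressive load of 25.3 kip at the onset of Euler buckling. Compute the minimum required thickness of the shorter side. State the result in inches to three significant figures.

L_e = K·L = 0.5 × 226 = 113.0 in
Required I = P_cr·L_e²/(π²E) = 2.530×10^4 × 113.0² / (π² × 1.40×10^7) = 2.338 in⁴
Rectangle, weak axis: I_min = h·b³/12 with h = 5.49 in fixed  ⇒  b = (12I/h)^(1/3) = 1.72 in

b ≈ 1.72 in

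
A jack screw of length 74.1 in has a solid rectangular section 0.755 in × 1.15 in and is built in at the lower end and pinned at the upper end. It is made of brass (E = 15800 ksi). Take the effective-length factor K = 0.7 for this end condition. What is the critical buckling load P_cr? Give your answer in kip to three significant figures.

Buckling occurs about the weak axis: I_min = h·b³/12 with b = 0.755 in (the shorter side).
I_min = 1.15×0.755³/12 = 4.124×10^-2 in⁴
Effective length L_e = K·L = 0.7 × 74.1 = 51.87 in
P_cr = π²EI / L_e² = π² × 15800×10³ × 4.124×10^-2 / 51.87² = 2.390×10^3 lb

P_cr ≈ 2.39 kip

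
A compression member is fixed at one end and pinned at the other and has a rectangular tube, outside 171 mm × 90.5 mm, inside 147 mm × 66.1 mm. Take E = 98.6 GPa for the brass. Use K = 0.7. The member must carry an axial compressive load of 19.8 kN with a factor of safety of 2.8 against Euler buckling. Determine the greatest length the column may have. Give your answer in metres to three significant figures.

Weak-axis I_min = (h_o·b_o³ − h_i·b_i³)/12 with b_o = 90.5, b_i = 66.10 mm (shorter outer/inner sides).
I_min = (171×90.5³ − 147.0×66.10³)/12 = 7.024×10^6 mm⁴
I = 7.024×10^-6 m⁴
Required critical load P_cr = n·P = 2.8 × 19.8 = 55.44 kN = 5.544×10^4 N
From P_cr = π²EI/(K·L)²:  L = (1/K)·√(π²EI/P_cr) = (1/0.7)·√(π²×9.86×10^10×7.024×10^-6/5.544×10^4)
L = 15.9 m

L_max ≈ 15.9 m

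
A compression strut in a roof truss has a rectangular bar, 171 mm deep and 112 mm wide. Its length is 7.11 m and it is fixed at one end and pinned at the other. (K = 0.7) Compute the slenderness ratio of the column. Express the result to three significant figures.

For a rectangle r_min = b/√12 = 112/√12 = 32.33 mm
L_e = K·L = 0.7 × 7.11 m = 4.977 m = 4977.0 mm
λ = L_e / r_min = 4977.0 / 32.33 = 154

λ ≈ 154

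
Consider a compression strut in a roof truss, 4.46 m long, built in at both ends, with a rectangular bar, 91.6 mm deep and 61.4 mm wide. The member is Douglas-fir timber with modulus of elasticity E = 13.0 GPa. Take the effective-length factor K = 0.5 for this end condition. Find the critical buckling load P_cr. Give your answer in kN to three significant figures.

P_cr ≈ 45.6 kN

Buckling occurs about the weak axis: I_min = h·b³/12 with b = 61.4 mm (the shorter side).
I_min = 91.6×61.4³/12 = 1.767×10^6 mm⁴
I = 1.767×10^6 mm⁴ = 1.767×10^-6 m⁴
Effective length L_e = K·L = 0.5 × 4.46 = 2.230 m
P_cr = π²EI / L_e² = π² × 13.0×10⁹ × 1.767×10^-6 / 2.230² = 4.559×10^4 N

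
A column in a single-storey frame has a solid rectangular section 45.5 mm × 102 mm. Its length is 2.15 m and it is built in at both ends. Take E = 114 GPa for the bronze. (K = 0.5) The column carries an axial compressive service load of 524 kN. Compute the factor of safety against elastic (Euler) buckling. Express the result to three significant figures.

Buckling occurs about the weak axis: I_min = h·b³/12 with b = 45.5 mm (the shorter side).
I_min = 102×45.5³/12 = 8.007×10^5 mm⁴
I = 8.007×10^5 mm⁴ = 8.007×10^-7 m⁴
Effective length L_e = K·L = 0.5 × 2.15 = 1.075 m
P_cr = π²EI / L_e² = π² × 114×10⁹ × 8.007×10^-7 / 1.075² = 7.795×10^5 N
Factor of safety n = P_cr / P = 779.54 / 524 = 1.49

n ≈ 1.49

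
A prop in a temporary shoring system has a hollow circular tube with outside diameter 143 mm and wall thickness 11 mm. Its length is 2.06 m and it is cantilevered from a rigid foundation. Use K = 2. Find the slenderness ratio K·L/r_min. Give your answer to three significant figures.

Inner diameter d_i = 143 − 2×11 = 121.0 mm
I = π(d_o⁴ − d_i⁴)/64 = π(143⁴ − 121.0⁴)/64 = 1.000×10^7 mm⁴
A = 4.562×10^3 mm²;  r_min = √(I/A) = √(1.000×10^7/4.562×10^3) = 46.83 mm
L_e = K·L = 2 × 2.06 m = 4.120 m = 4120.0 mm
λ = L_e / r_min = 4120.0 / 46.83 = 88.0

λ ≈ 88.0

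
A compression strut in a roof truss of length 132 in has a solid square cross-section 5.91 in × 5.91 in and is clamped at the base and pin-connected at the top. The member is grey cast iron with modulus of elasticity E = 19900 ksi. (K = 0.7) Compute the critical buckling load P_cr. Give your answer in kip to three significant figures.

I = a⁴/12 = 5.91⁴/12 = 101.7 in⁴
Effective length L_e = K·L = 0.7 × 132 = 92.40 in
P_cr = π²EI / L_e² = π² × 19900×10³ × 101.7 / 92.40² = 2.339×10^6 lb

P_cr ≈ 2340 kip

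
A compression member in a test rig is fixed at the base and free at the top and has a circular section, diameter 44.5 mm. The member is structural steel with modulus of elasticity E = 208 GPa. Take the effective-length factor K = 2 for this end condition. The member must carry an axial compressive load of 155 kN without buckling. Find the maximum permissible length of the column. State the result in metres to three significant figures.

I = πd⁴/64 = π×44.5⁴/64 = 1.925×10^5 mm⁴
I = 1.925×10^-7 m⁴
At the buckling limit P_cr = P = 1.550×10^5 N
From P_cr = π²EI/(K·L)²:  L = (1/K)·√(π²EI/P_cr) = (1/2)·√(π²×2.08×10^11×1.925×10^-7/1.550×10^5)
L = 0.798 m

L_max ≈ 0.798 m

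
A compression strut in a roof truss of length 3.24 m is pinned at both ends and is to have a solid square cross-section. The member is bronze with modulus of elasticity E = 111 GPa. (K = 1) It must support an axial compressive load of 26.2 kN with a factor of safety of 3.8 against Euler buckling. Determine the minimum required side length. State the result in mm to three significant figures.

Required P_cr = n·P = 3.8 × 26.2 = 99.56 kN
L_e = K·L = 1 × 3.24 = 3.240 m
Required I = P_cr·L_e²/(π²E) = 9.956×10^4 × 3.240² / (π² × 1.11×10^11) = 9.540×10^-7 m⁴
I_req = 9.540×10^5 mm⁴
Solid square: I = a⁴/12  ⇒  a = (12I)^(1/4) = (12×9.540×10^5)^(1/4) = 58.2 mm

a ≈ 58.2 mm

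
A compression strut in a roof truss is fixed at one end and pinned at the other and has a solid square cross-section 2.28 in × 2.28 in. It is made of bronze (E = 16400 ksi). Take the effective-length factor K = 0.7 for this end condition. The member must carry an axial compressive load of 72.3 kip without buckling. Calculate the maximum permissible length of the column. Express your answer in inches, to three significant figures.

I = a⁴/12 = 2.28⁴/12 = 2.252 in⁴
At the buckling limit P_cr = P = 7.230×10^4 lb
From P_cr = π²EI/(K·L)²:  L = (1/K)·√(π²EI/P_cr) = (1/0.7)·√(π²×1.64×10^7×2.252/7.230×10^4)
L = 101 in

L_max ≈ 101 in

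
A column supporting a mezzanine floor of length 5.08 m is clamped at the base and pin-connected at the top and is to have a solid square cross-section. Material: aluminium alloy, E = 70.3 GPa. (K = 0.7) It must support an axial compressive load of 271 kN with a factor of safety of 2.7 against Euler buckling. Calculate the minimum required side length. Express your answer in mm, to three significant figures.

a ≈ 112 mm

Required P_cr = n·P = 2.7 × 271 = 731.7 kN
L_e = K·L = 0.7 × 5.08 = 3.556 m
Required I = P_cr·L_e²/(π²E) = 7.317×10^5 × 3.556² / (π² × 7.03×10^10) = 1.334×10^-5 m⁴
I_req = 1.334×10^7 mm⁴
Solid square: I = a⁴/12  ⇒  a = (12I)^(1/4) = (12×1.334×10^7)^(1/4) = 112 mm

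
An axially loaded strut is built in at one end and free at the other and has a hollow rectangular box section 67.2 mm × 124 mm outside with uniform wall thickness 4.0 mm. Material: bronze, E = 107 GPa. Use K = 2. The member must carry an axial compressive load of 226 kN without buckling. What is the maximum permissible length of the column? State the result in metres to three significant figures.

L_max ≈ 1.15 m

Inner dimensions: h_i = 124 − 2×4.0 = 116.0 mm, b_i = 67.2 − 2×4.0 = 59.20 mm
Weak-axis I_min = (h_o·b_o³ − h_i·b_i³)/12 with b_o = 67.2, b_i = 59.20 mm (shorter outer/inner sides).
I_min = (124×67.2³ − 116.0×59.20³)/12 = 1.130×10^6 mm⁴
I = 1.130×10^-6 m⁴
At the buckling limit P_cr = P = 2.260×10^5 N
From P_cr = π²EI/(K·L)²:  L = (1/K)·√(π²EI/P_cr) = (1/2)·√(π²×1.07×10^11×1.130×10^-6/2.260×10^5)
L = 1.15 m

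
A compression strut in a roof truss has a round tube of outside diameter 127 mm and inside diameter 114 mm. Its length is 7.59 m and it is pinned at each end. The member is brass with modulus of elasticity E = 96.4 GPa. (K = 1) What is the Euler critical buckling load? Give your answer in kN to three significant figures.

P_cr ≈ 74.0 kN

d_o = 127 mm, d_i = 114 mm
I = π(d_o⁴ − d_i⁴)/64 = π(127⁴ − 114.0⁴)/64 = 4.479×10^6 mm⁴
I = 4.479×10^6 mm⁴ = 4.479×10^-6 m⁴
Effective length L_e = K·L = 1 × 7.59 = 7.590 m
P_cr = π²EI / L_e² = π² × 96.4×10⁹ × 4.479×10^-6 / 7.590² = 7.398×10^4 N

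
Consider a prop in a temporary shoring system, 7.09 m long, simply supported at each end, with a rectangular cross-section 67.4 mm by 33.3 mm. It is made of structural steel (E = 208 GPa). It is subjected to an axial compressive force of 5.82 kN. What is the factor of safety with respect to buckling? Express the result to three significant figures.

Buckling occurs about the weak axis: I_min = h·b³/12 with b = 33.3 mm (the shorter side).
I_min = 67.4×33.3³/12 = 2.074×10^5 mm⁴
I = 2.074×10^5 mm⁴ = 2.074×10^-7 m⁴
Effective length L_e = K·L = 1 × 7.09 = 7.090 m
P_cr = π²EI / L_e² = π² × 208×10⁹ × 2.074×10^-7 / 7.090² = 8.470×10^3 N
Factor of safety n = P_cr / P = 8.4700 / 5.82 = 1.46

n ≈ 1.46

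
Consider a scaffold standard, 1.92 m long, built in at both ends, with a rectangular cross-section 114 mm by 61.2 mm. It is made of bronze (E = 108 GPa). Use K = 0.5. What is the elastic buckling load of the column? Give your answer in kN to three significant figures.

Buckling occurs about the weak axis: I_min = h·b³/12 with b = 61.2 mm (the shorter side).
I_min = 114×61.2³/12 = 2.178×10^6 mm⁴
I = 2.178×10^6 mm⁴ = 2.178×10^-6 m⁴
Effective length L_e = K·L = 0.5 × 1.92 = 0.9600 m
P_cr = π²EI / L_e² = π² × 108×10⁹ × 2.178×10^-6 / 0.9600² = 2.519×10^6 N

P_cr ≈ 2520 kN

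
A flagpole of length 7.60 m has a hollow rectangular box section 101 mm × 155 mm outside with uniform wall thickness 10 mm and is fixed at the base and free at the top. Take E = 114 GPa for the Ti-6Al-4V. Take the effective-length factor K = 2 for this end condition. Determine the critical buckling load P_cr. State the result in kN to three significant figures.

P_cr ≈ 35.7 kN

Inner dimensions: h_i = 155 − 2×10 = 135.0 mm, b_i = 101 − 2×10 = 81.00 mm
Weak-axis I_min = (h_o·b_o³ − h_i·b_i³)/12 with b_o = 101, b_i = 81.00 mm (shorter outer/inner sides).
I_min = (155×101³ − 135.0×81.00³)/12 = 7.329×10^6 mm⁴
I = 7.329×10^6 mm⁴ = 7.329×10^-6 m⁴
Effective length L_e = K·L = 2 × 7.60 = 15.20 m
P_cr = π²EI / L_e² = π² × 114×10⁹ × 7.329×10^-6 / 15.20² = 3.569×10^4 N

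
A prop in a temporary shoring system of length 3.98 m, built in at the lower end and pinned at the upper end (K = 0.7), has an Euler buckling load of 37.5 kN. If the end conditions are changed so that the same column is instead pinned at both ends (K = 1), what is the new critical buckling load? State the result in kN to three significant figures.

P_cr ∝ 1/K², so P_cr,new = P_cr,old × (K_old/K_new)² = 37.5 × (0.7/1)²
= 37.5 × 0.4900 = 18.4 kN

P_cr ≈ 18.4 kN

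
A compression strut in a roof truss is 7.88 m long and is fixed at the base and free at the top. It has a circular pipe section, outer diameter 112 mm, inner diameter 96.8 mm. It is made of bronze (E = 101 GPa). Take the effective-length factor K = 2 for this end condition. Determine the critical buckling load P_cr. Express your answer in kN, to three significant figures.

d_o = 112 mm, d_i = 96.8 mm
I = π(d_o⁴ − d_i⁴)/64 = π(112⁴ − 96.80⁴)/64 = 3.414×10^6 mm⁴
I = 3.414×10^6 mm⁴ = 3.414×10^-6 m⁴
Effective length L_e = K·L = 2 × 7.88 = 15.76 m
P_cr = π²EI / L_e² = π² × 101×10⁹ × 3.414×10^-6 / 15.76² = 1.370×10^4 N

P_cr ≈ 13.7 kN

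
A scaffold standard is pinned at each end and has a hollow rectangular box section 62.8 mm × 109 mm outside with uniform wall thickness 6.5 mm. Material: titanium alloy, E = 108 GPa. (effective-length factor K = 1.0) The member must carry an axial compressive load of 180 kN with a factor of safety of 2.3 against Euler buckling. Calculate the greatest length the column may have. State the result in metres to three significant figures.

Inner dimensions: h_i = 109 − 2×6.5 = 96.00 mm, b_i = 62.8 − 2×6.5 = 49.80 mm
Weak-axis I_min = (h_o·b_o³ − h_i·b_i³)/12 with b_o = 62.8, b_i = 49.80 mm (shorter outer/inner sides).
I_min = (109×62.8³ − 96.00×49.80³)/12 = 1.262×10^6 mm⁴
I = 1.262×10^-6 m⁴
Required critical load P_cr = n·P = 2.3 × 180 = 414.0 kN = 4.140×10^5 N
From P_cr = π²EI/(K·L)²:  L = (1/K)·√(π²EI/P_cr) = (1/1)·√(π²×1.08×10^11×1.262×10^-6/4.140×10^5)
L = 1.80 m

L_max ≈ 1.80 m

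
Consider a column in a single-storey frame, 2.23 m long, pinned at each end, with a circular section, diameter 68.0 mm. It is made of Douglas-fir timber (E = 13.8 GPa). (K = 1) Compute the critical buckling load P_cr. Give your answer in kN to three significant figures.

P_cr ≈ 28.7 kN

I = πd⁴/64 = π×68.0⁴/64 = 1.050×10^6 mm⁴
I = 1.050×10^6 mm⁴ = 1.050×10^-6 m⁴
Effective length L_e = K·L = 1 × 2.23 = 2.230 m
P_cr = π²EI / L_e² = π² × 13.8×10⁹ × 1.050×10^-6 / 2.230² = 2.875×10^4 N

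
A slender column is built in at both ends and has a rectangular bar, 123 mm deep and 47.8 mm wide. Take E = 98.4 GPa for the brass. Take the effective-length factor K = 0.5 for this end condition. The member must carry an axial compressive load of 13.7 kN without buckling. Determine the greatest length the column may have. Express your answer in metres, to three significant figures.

Buckling occurs about the weak axis: I_min = h·b³/12 with b = 47.8 mm (the shorter side).
I_min = 123×47.8³/12 = 1.119×10^6 mm⁴
I = 1.119×10^-6 m⁴
At the buckling limit P_cr = P = 1.370×10^4 N
From P_cr = π²EI/(K·L)²:  L = (1/K)·√(π²EI/P_cr) = (1/0.5)·√(π²×9.84×10^10×1.119×10^-6/1.370×10^4)
L = 17.8 m

L_max ≈ 17.8 m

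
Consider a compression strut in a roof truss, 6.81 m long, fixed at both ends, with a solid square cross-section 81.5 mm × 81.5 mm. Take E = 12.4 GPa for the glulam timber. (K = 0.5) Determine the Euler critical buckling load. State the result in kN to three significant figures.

I = a⁴/12 = 81.5⁴/12 = 3.677×10^6 mm⁴
I = 3.677×10^6 mm⁴ = 3.677×10^-6 m⁴
Effective length L_e = K·L = 0.5 × 6.81 = 3.405 m
P_cr = π²EI / L_e² = π² × 12.4×10⁹ × 3.677×10^-6 / 3.405² = 3.881×10^4 N

P_cr ≈ 38.8 kN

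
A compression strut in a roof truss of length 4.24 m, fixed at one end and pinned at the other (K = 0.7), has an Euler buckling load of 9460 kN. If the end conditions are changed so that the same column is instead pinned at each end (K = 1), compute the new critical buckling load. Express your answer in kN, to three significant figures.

P_cr ∝ 1/K², so P_cr,new = P_cr,old × (K_old/K_new)² = 9460 × (0.7/1)²
= 9460 × 0.4900 = 4640 kN

P_cr ≈ 4640 kN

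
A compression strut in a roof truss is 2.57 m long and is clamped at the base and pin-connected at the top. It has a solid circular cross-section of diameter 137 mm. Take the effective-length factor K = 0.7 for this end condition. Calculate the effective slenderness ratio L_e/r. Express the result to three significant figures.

For a solid circle r = d/4 = 137/4 = 34.25 mm
L_e = K·L = 0.7 × 2.57 m = 1.799 m = 1799.0 mm
λ = L_e / r_min = 1799.0 / 34.25 = 52.5

λ ≈ 52.5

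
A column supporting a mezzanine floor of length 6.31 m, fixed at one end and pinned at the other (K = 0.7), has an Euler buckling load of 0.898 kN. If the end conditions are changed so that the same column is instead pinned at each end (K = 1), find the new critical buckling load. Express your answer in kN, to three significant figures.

P_cr ≈ 0.440 kN

P_cr ∝ 1/K², so P_cr,new = P_cr,old × (K_old/K_new)² = 0.898 × (0.7/1)²
= 0.898 × 0.4900 = 0.440 kN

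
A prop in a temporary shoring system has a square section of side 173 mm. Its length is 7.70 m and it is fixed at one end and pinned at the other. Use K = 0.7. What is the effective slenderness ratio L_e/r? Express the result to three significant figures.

λ ≈ 108

For a square r = a/√12 = 173/√12 = 49.94 mm
L_e = K·L = 0.7 × 7.70 m = 5.390 m = 5390.0 mm
λ = L_e / r_min = 5390.0 / 49.94 = 108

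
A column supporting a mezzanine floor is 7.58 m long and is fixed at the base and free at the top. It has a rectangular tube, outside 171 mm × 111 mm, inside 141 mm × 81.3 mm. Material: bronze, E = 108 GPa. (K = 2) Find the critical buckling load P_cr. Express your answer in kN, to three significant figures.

Weak-axis I_min = (h_o·b_o³ − h_i·b_i³)/12 with b_o = 111, b_i = 81.30 mm (shorter outer/inner sides).
I_min = (171×111³ − 141.0×81.30³)/12 = 1.317×10^7 mm⁴
I = 1.317×10^7 mm⁴ = 1.317×10^-5 m⁴
Effective length L_e = K·L = 2 × 7.58 = 15.16 m
P_cr = π²EI / L_e² = π² × 108×10⁹ × 1.317×10^-5 / 15.16² = 6.110×10^4 N

P_cr ≈ 61.1 kN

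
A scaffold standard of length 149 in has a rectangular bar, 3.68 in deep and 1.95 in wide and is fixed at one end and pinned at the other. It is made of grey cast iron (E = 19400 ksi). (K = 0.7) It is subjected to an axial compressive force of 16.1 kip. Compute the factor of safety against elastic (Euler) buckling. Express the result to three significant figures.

n ≈ 2.49

Buckling occurs about the weak axis: I_min = h·b³/12 with b = 1.95 in (the shorter side).
I_min = 3.68×1.95³/12 = 2.274 in⁴
Effective length L_e = K·L = 0.7 × 149 = 104.3 in
P_cr = π²EI / L_e² = π² × 19400×10³ × 2.274 / 104.3² = 4.002×10^4 lb
Factor of safety n = P_cr / P = 40.022 / 16.1 = 2.49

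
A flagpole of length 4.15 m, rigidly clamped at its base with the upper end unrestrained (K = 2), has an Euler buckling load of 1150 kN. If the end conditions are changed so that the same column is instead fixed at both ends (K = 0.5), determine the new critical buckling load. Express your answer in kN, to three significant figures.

P_cr ≈ 18400 kN

P_cr ∝ 1/K², so P_cr,new = P_cr,old × (K_old/K_new)² = 1150 × (2/0.5)²
= 1150 × 16.00 = 18400 kN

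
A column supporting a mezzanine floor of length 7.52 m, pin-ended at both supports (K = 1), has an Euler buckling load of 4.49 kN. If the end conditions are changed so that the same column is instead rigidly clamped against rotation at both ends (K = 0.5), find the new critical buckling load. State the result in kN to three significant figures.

P_cr ∝ 1/K², so P_cr,new = P_cr,old × (K_old/K_new)² = 4.49 × (1/0.5)²
= 4.49 × 4.000 = 18.0 kN

P_cr ≈ 18.0 kN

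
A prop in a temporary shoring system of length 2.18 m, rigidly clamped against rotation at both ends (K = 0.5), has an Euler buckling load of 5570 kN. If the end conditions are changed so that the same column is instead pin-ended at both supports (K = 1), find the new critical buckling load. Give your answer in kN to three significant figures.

P_cr ∝ 1/K², so P_cr,new = P_cr,old × (K_old/K_new)² = 5570 × (0.5/1)²
= 5570 × 0.2500 = 1390 kN

P_cr ≈ 1390 kN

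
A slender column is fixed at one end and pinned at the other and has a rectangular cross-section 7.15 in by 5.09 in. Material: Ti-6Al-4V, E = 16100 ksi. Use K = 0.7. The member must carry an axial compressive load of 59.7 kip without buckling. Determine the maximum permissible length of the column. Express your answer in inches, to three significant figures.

Buckling occurs about the weak axis: I_min = h·b³/12 with b = 5.09 in (the shorter side).
I_min = 7.15×5.09³/12 = 78.57 in⁴
At the buckling limit P_cr = P = 5.970×10^4 lb
From P_cr = π²EI/(K·L)²:  L = (1/K)·√(π²EI/P_cr) = (1/0.7)·√(π²×1.61×10^7×78.57/5.970×10^4)
L = 653 in

L_max ≈ 653 in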